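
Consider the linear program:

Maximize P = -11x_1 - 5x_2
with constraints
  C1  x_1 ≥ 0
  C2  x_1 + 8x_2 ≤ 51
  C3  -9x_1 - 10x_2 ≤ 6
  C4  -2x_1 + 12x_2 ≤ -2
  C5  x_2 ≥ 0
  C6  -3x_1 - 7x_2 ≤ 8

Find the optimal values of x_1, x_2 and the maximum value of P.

Corner points and P = -11x_1 - 5x_2:
  (157/7, 25/7) → P = -1852/7
  (51, 0) → P = -561
  (1, 0) → P = -11

x_1 = 1, x_2 = 0, maximum P = -11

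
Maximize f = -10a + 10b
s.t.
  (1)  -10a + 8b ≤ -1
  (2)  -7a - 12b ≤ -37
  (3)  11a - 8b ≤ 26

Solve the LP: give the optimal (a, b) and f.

Vertices and f = -10a + 10b:
  (7/4, 33/16) → f = 25/8
  (25, 249/8) → f = 245/4
  (152/47, 225/188) → f = -1915/94

The optimum lies where -10a + 8b = -1 and 11a - 8b = 26.
Solving simultaneously gives a = 25, b = 249/8.

a = 25, b = 249/8, maximum f = 245/4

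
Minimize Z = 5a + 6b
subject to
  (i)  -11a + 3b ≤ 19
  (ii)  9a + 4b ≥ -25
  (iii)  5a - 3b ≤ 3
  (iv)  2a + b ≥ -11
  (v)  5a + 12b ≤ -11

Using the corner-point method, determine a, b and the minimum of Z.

a = -63/47, b = -152/47, minimum Z = -1227/47

At the optimal vertex, 9a + 4b = -25 and 5a - 3b = 3.
Solving simultaneously gives a = -63/47, b = -152/47.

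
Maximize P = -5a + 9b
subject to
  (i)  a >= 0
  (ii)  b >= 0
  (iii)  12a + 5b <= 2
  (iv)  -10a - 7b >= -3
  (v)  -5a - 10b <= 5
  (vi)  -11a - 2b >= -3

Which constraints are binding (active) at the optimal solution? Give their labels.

(i) and (iii)

Extreme points and P = -5a + 9b:
  (0, 0) → P = 0
  (0, 2/5) → P = 18/5
  (1/6, 0) → P = -5/6

The maximum is at (0, 2/5). Substituting into each constraint, equality holds for (i) and (iii); the remaining constraints have slack.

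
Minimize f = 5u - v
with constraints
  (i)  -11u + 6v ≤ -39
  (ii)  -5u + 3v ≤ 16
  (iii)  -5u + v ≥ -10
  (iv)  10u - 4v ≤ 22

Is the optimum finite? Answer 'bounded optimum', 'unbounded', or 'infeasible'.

unbounded

From the feasible point (-3/2, -37/4), moving in the direction (-6, -11) keeps every constraint satisfied while f decreases without bound.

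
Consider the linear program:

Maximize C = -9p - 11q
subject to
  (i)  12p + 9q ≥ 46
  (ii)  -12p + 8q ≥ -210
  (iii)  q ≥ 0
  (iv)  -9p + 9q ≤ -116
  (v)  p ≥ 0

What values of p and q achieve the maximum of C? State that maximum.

p = 116/9, q = 0, maximum C = -116

Corner points and C = -9p - 11q:
  (35/2, 0) → C = -315/2
  (481/18, 83/6) → C = -1178/3
  (116/9, 0) → C = -116

The optimum lies where q = 0 and -9p + 9q = -116.
Solving simultaneously gives p = 116/9, q = 0.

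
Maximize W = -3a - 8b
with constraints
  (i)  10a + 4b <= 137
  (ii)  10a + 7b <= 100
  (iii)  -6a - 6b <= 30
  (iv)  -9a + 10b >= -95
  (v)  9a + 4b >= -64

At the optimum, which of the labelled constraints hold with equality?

(iii) and (iv)

Corner points and W = -3a - 8b:
  (1665/163, -50/163) → W = -4595/163
  (-848/23, 1540/23) → W = -9776/23
  (45/19, -140/19) → W = 985/19
  (-44/5, 19/5) → W = -4

The maximum is at (45/19, -140/19). Substituting into each constraint, equality holds for (iii) and (iv); the remaining constraints have slack.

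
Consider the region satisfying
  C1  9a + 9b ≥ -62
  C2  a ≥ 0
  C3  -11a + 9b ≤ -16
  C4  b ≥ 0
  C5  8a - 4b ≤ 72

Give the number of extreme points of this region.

Pairwise boundary intersections that survive every other constraint:
  (16/11, 0)
  (146/7, 166/7)
  (9, 0)

3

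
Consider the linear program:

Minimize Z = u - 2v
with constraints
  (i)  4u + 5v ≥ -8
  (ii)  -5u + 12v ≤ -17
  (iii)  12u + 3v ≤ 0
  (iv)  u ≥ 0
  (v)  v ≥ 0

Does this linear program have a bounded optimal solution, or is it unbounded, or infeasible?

infeasible

The boundaries 4u + 5v = -8 and 12u + 3v = 0 meet at (1/2, -2), but that point violates v ≥ 0. Every candidate vertex is excluded by some other constraint, so the feasible region is empty.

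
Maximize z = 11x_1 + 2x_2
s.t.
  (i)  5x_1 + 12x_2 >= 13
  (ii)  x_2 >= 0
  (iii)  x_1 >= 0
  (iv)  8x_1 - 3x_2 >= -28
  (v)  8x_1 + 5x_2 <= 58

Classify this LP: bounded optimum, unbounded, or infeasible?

Feasible corners and z = 11x_1 + 2x_2:
  (13/5, 0) → z = 143/5
  (0, 13/12) → z = 13/6
  (29/4, 0) → z = 319/4
  (0, 28/3) → z = 56/3
  (17/32, 43/4) → z = 875/32
The feasible region has finitely many vertices and no improving ray; the maximum is 319/4 at (29/4, 0).

bounded optimum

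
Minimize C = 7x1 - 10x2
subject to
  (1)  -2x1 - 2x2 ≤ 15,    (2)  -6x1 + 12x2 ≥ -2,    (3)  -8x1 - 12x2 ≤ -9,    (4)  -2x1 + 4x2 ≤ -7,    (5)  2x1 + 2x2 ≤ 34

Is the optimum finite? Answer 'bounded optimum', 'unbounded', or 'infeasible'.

Constraints -6x1 + 12x2 ≥ -2 and -2x1 + 4x2 ≤ -7 have parallel boundaries but demand opposite sides — no point can satisfy both, so the region is empty.

infeasible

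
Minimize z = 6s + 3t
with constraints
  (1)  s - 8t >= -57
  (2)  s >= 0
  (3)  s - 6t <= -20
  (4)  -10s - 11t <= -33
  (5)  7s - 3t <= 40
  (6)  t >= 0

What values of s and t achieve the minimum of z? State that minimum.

s = 0, t = 10/3, minimum z = 10

Feasible corners and z = 6s + 3t:
  (0, 57/8) → z = 171/8
  (491/53, 439/53) → z = 4263/53
  (0, 10/3) → z = 10
  (100/13, 60/13) → z = 60

At the optimal vertex, s = 0 and s - 6t = -20.
Solving simultaneously gives s = 0, t = 10/3.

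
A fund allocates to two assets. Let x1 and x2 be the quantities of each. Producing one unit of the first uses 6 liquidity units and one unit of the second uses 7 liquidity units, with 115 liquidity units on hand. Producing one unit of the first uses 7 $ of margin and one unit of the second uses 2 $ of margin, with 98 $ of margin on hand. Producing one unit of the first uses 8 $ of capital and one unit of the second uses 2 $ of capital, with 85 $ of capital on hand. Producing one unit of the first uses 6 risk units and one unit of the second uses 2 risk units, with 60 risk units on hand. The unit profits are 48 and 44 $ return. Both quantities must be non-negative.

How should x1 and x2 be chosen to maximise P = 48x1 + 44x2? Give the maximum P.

x1 = 19/3, x2 = 11, maximum P = 788

Extreme points and P = 48x1 + 44x2:
  (0, 0) → P = 0
  (0, 115/7) → P = 5060/7
  (10, 0) → P = 480
  (19/3, 11) → P = 788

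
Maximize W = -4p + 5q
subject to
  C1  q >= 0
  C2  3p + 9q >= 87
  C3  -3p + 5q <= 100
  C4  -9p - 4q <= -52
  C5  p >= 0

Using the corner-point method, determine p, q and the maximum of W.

Corner points and W = -4p + 5q:
  (29, 0) → W = -116
  (40/23, 209/23) → W = 885/23
  (0, 20) → W = 100
  (0, 13) → W = 65
The feasible region is unbounded (it extends along (5, 3), (1, 0)), but W strictly decreases along every unbounded feasible direction, so there is no improving ray and the maximum is attained at a vertex.

The binding constraints are -3p + 5q = 100 and p = 0.
Solving simultaneously gives p = 0, q = 20.

p = 0, q = 20, maximum W = 100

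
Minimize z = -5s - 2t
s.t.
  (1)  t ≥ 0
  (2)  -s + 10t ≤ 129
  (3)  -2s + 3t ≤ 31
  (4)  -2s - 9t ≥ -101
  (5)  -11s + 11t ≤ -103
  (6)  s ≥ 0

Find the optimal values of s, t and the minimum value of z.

Extreme points and z = -5s - 2t:
  (101/2, 0) → z = -505/2
  (103/11, 0) → z = -515/11
  (2038/121, 905/121) → z = -12000/121

s = 101/2, t = 0, minimum z = -505/2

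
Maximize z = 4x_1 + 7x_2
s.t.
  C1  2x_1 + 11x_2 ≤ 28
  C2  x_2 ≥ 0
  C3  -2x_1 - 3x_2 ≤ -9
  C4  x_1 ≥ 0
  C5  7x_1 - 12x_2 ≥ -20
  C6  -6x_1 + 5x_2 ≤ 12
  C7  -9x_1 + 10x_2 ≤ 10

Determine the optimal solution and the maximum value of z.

Corner points and z = 4x_1 + 7x_2:
  (14, 0) → z = 56
  (10/7, 16/7) → z = 152/7
  (9/2, 0) → z = 18
  (60/47, 101/47) → z = 947/47

x_1 = 14, x_2 = 0, maximum z = 56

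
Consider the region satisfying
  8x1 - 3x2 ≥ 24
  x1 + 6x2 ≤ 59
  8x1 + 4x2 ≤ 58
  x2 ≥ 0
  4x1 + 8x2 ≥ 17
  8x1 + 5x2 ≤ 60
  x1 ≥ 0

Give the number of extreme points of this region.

5

Intersecting each pair of boundary lines and keeping only the points that satisfy every inequality leaves:
  (243/76, 10/19)
  (75/16, 9/2)
  (29/4, 0)
  (25/4, 2)
  (17/4, 0)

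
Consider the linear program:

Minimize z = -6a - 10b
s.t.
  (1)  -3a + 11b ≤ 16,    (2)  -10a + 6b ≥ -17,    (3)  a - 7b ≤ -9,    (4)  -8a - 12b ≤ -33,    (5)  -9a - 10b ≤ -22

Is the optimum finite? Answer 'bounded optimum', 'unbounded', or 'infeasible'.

Vertices and z = -6a - 10b:
  (283/92, 211/92) → z = -952/23
  (171/124, 227/124) → z = -824/31
  (173/64, 107/64) → z = -527/16
  (123/68, 105/68) → z = -447/17
The feasible region has finitely many vertices and no improving ray; the minimum is -952/23 at (283/92, 211/92).

bounded optimum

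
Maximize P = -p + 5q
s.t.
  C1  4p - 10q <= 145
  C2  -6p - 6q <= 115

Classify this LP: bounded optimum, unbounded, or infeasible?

From the feasible point (-10/3, -95/6), moving in the direction (10, 4) keeps every constraint satisfied while P increases without bound.

unbounded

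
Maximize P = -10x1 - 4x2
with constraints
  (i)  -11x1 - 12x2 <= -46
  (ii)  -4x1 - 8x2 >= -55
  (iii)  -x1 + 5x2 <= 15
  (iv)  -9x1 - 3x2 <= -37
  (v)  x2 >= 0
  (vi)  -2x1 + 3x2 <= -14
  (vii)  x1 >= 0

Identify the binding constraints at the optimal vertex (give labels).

Corner points and P = -10x1 - 4x2:
  (55/4, 0) → P = -275/2
  (277/28, 27/14) → P = -1493/14
  (7, 0) → P = -70

The maximum is at (7, 0). Substituting into each constraint, equality holds for (v) and (vi); the remaining constraints have slack.

(v) and (vi)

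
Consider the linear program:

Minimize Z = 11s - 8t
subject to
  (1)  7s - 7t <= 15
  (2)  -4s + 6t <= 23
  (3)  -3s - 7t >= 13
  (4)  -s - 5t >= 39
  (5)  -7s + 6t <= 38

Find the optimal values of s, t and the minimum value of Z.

Vertices and Z = 11s - 8t:
  (-33/7, -48/7) → Z = 3
  (-356/7, -53) → Z = -948/7
  (-424/41, -235/41) → Z = -2784/41

s = -356/7, t = -53, minimum Z = -948/7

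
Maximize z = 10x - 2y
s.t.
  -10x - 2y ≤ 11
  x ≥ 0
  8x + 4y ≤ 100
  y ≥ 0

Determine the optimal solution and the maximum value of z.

Vertices and z = 10x - 2y:
  (0, 25) → z = -50
  (0, 0) → z = 0
  (25/2, 0) → z = 125

The binding constraints are 8x + 4y = 100 and y = 0.
Solving simultaneously gives x = 25/2, y = 0.

x = 25/2, y = 0, maximum z = 125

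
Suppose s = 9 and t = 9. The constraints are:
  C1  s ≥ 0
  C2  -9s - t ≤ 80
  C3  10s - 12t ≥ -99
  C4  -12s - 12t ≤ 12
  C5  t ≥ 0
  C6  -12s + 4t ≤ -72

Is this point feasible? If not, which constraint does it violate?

C1: 9 ≥ 0 ✓
C2: -90 ≤ 80 ✓
C3: -18 ≥ -99 ✓
C4: -216 ≤ 12 ✓
C5: 9 ≥ 0 ✓
C6: -72 ≤ -72 ✓

feasible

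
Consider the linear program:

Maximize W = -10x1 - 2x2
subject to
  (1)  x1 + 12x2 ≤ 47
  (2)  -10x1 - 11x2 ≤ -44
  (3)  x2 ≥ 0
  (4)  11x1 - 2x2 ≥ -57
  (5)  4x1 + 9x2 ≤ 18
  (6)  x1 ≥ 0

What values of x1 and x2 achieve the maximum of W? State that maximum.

x1 = 99/23, x2 = 2/23, maximum W = -994/23

The binding constraints are -10x1 - 11x2 = -44 and 4x1 + 9x2 = 18.
Solving simultaneously gives x1 = 99/23, x2 = 2/23.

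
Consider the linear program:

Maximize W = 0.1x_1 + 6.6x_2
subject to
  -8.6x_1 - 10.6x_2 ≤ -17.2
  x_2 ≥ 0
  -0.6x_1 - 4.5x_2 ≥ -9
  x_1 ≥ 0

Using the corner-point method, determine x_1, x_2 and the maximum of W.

x_1 = 0, x_2 = 2, maximum W = 13.2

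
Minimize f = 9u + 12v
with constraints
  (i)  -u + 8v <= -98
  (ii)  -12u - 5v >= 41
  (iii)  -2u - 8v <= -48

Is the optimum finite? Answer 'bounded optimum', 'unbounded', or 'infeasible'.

infeasible

The boundaries -u + 8v = -98 and -12u - 5v = 41 meet at (162/101, -1217/101), but that point violates -2u - 8v ≤ -48. Every candidate vertex is excluded by some other constraint, so the feasible region is empty.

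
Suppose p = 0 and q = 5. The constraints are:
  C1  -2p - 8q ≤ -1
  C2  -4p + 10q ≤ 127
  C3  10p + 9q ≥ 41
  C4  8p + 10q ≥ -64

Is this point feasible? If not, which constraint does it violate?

C1: -40 ≤ -1 ✓
C2: 50 ≤ 127 ✓
C3: 45 ≥ 41 ✓
C4: 50 ≥ -64 ✓

feasible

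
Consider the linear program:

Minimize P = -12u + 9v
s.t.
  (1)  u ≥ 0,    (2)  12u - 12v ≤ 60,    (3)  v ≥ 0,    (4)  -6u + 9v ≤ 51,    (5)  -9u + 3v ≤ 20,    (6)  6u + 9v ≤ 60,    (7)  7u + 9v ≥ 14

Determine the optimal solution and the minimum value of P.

Vertices and P = -12u + 9v:
  (0, 17/3) → P = 51
  (0, 14/9) → P = 14
  (5, 0) → P = -60
  (7, 2) → P = -66
  (2, 0) → P = -24
  (3/4, 37/6) → P = 93/2

The binding constraints are 12u - 12v = 60 and 6u + 9v = 60.
Solving simultaneously gives u = 7, v = 2.

u = 7, v = 2, minimum P = -66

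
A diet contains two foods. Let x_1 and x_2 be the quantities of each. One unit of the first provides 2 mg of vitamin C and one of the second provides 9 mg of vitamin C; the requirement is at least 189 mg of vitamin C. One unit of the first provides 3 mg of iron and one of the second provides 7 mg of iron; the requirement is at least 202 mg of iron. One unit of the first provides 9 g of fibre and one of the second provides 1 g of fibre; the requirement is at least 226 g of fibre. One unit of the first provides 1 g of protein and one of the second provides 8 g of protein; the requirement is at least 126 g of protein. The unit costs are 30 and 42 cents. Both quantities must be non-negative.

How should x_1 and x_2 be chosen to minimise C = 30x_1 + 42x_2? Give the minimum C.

Feasible corners and C = 30x_1 + 42x_2:
  (0, 226) → C = 9492
  (126, 0) → C = 3780
  (495/13, 163/13) → C = 21696/13
  (54, 9) → C = 1998
  (23, 19) → C = 1488
The feasible region is unbounded (it extends along (0, 1), (1, 0)), but C strictly increases along every unbounded feasible direction, so there is no improving ray and the minimum is attained at a vertex.

The optimum lies where 3x_1 + 7x_2 = 202 and 9x_1 + x_2 = 226.
Solving simultaneously gives x_1 = 23, x_2 = 19.

x_1 = 23, x_2 = 19, minimum C = 1488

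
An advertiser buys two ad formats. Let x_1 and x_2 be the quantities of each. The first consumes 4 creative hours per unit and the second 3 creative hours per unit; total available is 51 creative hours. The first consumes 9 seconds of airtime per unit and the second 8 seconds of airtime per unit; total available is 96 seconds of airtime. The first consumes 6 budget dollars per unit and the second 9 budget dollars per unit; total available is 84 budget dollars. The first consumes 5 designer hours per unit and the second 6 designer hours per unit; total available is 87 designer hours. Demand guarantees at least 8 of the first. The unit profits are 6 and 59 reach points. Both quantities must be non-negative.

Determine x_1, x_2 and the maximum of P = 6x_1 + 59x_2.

x_1 = 8, x_2 = 3, maximum P = 225

Corner points and P = 6x_1 + 59x_2:
  (32/3, 0) → P = 64
  (8, 0) → P = 48
  (8, 3) → P = 225

The optimum lies where 9x_1 + 8x_2 = 96 and x_1 = 8.
Solving simultaneously gives x_1 = 8, x_2 = 3.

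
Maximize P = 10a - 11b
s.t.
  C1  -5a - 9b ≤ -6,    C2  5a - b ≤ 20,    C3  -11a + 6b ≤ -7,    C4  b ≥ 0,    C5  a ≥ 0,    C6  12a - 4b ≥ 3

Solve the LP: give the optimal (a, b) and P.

The binding constraints are 5a - b = 20 and b = 0.
Solving simultaneously gives a = 4, b = 0.

a = 4, b = 0, maximum P = 40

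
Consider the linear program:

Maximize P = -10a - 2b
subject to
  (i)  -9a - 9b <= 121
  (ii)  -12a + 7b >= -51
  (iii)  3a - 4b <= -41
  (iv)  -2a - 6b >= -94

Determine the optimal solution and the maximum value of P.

a = -131/3, b = 272/9, maximum P = 3386/9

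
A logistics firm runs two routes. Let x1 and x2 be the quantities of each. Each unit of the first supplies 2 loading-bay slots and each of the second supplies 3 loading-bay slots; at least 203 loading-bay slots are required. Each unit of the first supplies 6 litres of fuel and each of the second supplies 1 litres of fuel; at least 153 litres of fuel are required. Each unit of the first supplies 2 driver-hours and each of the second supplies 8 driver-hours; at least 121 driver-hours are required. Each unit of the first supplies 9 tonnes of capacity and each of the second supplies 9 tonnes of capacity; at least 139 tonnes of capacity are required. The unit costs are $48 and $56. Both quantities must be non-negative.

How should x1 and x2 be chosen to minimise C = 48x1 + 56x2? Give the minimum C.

x1 = 16, x2 = 57, minimum C = 3960

The feasible region is unbounded (it extends along (0, 1), (1, 0)), but C strictly increases along every unbounded feasible direction, so there is no improving ray and the minimum is attained at a vertex.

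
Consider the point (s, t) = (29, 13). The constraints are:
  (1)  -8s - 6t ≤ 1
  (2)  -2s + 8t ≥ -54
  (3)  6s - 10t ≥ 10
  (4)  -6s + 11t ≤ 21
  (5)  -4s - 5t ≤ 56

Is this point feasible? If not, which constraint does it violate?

(1): -310 ≤ 1 ✓
(2): 46 ≥ -54 ✓
(3): 44 ≥ 10 ✓
(4): -31 ≤ 21 ✓
(5): -181 ≤ 56 ✓

feasible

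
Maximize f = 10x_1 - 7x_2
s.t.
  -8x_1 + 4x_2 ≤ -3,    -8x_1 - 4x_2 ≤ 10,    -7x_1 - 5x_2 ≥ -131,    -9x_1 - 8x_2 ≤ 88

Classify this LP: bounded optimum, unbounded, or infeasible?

bounded optimum

Corner points and f = 10x_1 - 7x_2:
  (-7/16, -13/8) → f = 7
  (539/68, 1027/68) → f = -1799/68
  (68/7, -307/14) → f = 3509/14
  (1488/11, -1795/11) → f = 2495
The feasible region has finitely many vertices and no improving ray; the maximum is 2495 at (1488/11, -1795/11).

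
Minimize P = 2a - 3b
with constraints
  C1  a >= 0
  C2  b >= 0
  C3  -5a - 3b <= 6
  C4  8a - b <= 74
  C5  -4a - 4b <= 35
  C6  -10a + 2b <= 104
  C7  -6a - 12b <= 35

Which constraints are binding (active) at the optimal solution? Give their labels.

Corner points and P = 2a - 3b:
  (0, 0) → P = 0
  (0, 52) → P = -156
  (37/4, 0) → P = 37/2
  (42, 262) → P = -702

The minimum is at (42, 262). Substituting into each constraint, equality holds for C4 and C6; the remaining constraints have slack.

C4 and C6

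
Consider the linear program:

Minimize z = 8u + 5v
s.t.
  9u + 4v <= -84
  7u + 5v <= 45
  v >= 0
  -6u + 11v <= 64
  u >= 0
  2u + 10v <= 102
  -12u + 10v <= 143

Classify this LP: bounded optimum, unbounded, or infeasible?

The boundaries 9u + 4v = -84 and v = 0 meet at (-28/3, 0), but that point violates u ≥ 0. Every candidate vertex is excluded by some other constraint, so the feasible region is empty.

infeasible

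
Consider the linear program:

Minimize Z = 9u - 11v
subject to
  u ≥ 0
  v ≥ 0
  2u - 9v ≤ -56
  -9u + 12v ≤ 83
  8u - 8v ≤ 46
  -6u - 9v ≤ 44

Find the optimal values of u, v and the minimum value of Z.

u = 0, v = 83/12, minimum Z = -913/12

Extreme points and Z = 9u - 11v:
  (0, 56/9) → Z = -616/9
  (0, 83/12) → Z = -913/12
  (431/28, 135/14) → Z = 909/28
  (152/3, 539/12) → Z = -457/12

At the optimal vertex, u = 0 and -9u + 12v = 83.
Solving simultaneously gives u = 0, v = 83/12.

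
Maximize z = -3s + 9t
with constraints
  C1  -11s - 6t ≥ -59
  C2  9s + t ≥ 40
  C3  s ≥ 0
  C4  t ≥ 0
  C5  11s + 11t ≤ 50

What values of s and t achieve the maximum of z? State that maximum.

s = 195/44, t = 5/44, maximum z = -135/11

Vertices and z = -3s + 9t:
  (40/9, 0) → z = -40/3
  (195/44, 5/44) → z = -135/11
  (50/11, 0) → z = -150/11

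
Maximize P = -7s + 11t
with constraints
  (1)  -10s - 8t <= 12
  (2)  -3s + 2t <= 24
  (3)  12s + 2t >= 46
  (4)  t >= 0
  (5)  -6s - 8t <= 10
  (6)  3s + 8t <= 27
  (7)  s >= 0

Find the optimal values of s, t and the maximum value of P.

s = 157/45, t = 31/15, maximum P = -76/45

The optimum lies where 12s + 2t = 46 and 3s + 8t = 27.
Solving simultaneously gives s = 157/45, t = 31/15.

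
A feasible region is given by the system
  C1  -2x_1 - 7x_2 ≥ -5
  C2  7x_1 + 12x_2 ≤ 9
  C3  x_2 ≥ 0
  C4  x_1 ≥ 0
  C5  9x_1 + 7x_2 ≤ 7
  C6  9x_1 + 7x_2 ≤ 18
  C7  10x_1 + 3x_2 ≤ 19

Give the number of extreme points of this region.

5

The feasible vertices (each the meet of two boundaries and inside every other half-plane) are:
  (3/25, 17/25)
  (0, 5/7)
  (21/59, 32/59)
  (0, 0)
  (7/9, 0)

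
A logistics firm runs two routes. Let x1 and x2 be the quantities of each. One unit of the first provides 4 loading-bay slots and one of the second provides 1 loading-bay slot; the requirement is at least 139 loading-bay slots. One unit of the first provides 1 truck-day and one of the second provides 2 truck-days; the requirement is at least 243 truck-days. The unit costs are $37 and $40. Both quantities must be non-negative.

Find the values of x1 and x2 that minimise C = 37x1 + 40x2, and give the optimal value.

Vertices and C = 37x1 + 40x2:
  (0, 139) → C = 5560
  (243, 0) → C = 8991
  (5, 119) → C = 4945
The feasible region is unbounded (it extends along (0, 1), (1, 0)), but C strictly increases along every unbounded feasible direction, so there is no improving ray and the minimum is attained at a vertex.

At the optimal vertex, 4x1 + x2 = 139 and x1 + 2x2 = 243.
Solving simultaneously gives x1 = 5, x2 = 119.

x1 = 5, x2 = 119, minimum C = 4945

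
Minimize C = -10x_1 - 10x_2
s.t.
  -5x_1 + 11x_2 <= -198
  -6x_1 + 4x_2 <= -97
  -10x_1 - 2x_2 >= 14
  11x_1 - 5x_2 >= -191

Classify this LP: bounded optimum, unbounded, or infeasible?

Feasible corners and C = -10x_1 - 10x_2:
  (69/26, -527/26) → C = 2290/13
  (-1249/14, -2213/14) → C = 17310/7
The feasible region has finitely many vertices and no improving ray; the minimum is 2290/13 at (69/26, -527/26).

bounded optimum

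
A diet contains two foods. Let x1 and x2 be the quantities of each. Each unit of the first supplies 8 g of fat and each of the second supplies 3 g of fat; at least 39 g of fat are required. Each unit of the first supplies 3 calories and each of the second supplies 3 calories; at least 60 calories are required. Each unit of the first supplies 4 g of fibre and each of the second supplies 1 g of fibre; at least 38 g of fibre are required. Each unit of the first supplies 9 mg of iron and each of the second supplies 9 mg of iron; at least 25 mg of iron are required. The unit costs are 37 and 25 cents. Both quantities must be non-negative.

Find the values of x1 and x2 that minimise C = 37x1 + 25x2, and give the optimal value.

Feasible corners and C = 37x1 + 25x2:
  (0, 38) → C = 950
  (20, 0) → C = 740
  (6, 14) → C = 572
The feasible region is unbounded (it extends along (0, 1), (1, 0)), but C strictly increases along every unbounded feasible direction, so there is no improving ray and the minimum is attained at a vertex.

The binding constraints are 3x1 + 3x2 = 60 and 4x1 + x2 = 38.
Solving simultaneously gives x1 = 6, x2 = 14.

x1 = 6, x2 = 14, minimum C = 572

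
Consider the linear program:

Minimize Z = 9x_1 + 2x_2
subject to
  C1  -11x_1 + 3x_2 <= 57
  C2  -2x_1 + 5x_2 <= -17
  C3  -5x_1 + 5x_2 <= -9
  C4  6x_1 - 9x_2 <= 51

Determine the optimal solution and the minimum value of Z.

x_1 = -74/9, x_2 = -301/27, minimum Z = -2600/27

Extreme points and Z = 9x_1 + 2x_2:
  (-39/5, -48/5) → Z = -447/5
  (-74/9, -301/27) → Z = -2600/27
  (-8/3, -67/15) → Z = -494/15
  (17/2, 0) → Z = 153/2

At the optimal vertex, -11x_1 + 3x_2 = 57 and 6x_1 - 9x_2 = 51.
Solving simultaneously gives x_1 = -74/9, x_2 = -301/27.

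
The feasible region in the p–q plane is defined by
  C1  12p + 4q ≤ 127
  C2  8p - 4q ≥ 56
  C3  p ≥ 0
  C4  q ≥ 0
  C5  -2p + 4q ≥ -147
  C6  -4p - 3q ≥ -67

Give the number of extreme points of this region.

3

Of the 15 pairwise boundary intersections, those satisfying every inequality are:
  (183/20, 43/10)
  (127/12, 0)
  (7, 0)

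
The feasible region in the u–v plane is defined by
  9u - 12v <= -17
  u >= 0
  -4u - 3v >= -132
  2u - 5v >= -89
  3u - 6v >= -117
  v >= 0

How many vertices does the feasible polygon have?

4

Pairwise boundary intersections that survive every other constraint:
  (0, 17/12)
  (511/25, 1256/75)
  (0, 89/5)
  (393/26, 310/13)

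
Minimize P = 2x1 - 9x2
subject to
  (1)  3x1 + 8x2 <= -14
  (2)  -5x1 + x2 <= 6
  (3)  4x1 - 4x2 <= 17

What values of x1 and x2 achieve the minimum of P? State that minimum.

Extreme points and P = 2x1 - 9x2:
  (-62/43, -52/43) → P = 8
  (20/11, -107/44) → P = 1123/44
  (-41/16, -109/16) → P = 899/16

The optimum lies where 3x1 + 8x2 = -14 and -5x1 + x2 = 6.
Solving simultaneously gives x1 = -62/43, x2 = -52/43.

x1 = -62/43, x2 = -52/43, minimum P = 8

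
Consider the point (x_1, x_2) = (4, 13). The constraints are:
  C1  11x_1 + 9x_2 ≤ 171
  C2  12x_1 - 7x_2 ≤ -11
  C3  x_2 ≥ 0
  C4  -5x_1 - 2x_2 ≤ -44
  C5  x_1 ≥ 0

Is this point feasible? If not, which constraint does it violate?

C1: 161 ≤ 171 ✓
C2: -43 ≤ -11 ✓
C3: 13 ≥ 0 ✓
C4: -46 ≤ -44 ✓
C5: 4 ≥ 0 ✓

feasible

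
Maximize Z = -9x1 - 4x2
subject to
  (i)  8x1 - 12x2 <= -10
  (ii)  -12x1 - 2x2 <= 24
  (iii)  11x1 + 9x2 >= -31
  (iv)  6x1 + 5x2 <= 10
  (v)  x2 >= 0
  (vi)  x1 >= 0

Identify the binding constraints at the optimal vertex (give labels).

(i) and (vi)

Feasible corners and Z = -9x1 - 4x2:
  (5/8, 5/4) → Z = -85/8
  (0, 5/6) → Z = -10/3
  (0, 2) → Z = -8

The maximum is at (0, 5/6). Substituting into each constraint, equality holds for (i) and (vi); the remaining constraints have slack.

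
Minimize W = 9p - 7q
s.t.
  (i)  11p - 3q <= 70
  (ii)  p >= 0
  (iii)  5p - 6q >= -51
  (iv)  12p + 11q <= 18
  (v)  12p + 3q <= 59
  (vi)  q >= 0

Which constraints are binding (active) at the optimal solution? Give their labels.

Extreme points and W = 9p - 7q:
  (0, 18/11) → W = -126/11
  (0, 0) → W = 0
  (3/2, 0) → W = 27/2

The minimum is at (0, 18/11). Substituting into each constraint, equality holds for (ii) and (iv); the remaining constraints have slack.

(ii) and (iv)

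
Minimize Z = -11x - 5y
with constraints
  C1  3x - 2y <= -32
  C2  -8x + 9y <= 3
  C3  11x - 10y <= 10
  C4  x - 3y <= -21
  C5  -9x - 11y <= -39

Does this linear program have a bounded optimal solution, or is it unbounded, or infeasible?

infeasible

The boundaries 3x - 2y = -32 and -9x - 11y = -39 meet at (-274/51, 135/17), but that point violates -8x + 9y ≤ 3. Every candidate vertex is excluded by some other constraint, so the feasible region is empty.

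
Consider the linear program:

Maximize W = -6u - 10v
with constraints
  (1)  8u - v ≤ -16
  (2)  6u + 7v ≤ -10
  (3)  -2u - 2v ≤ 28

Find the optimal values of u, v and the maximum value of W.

Vertices and W = -6u - 10v:
  (-61/31, 8/31) → W = 286/31
  (-10/3, -32/3) → W = 380/3
  (-88, 74) → W = -212

The optimum lies where 8u - v = -16 and -2u - 2v = 28.
Solving simultaneously gives u = -10/3, v = -32/3.

u = -10/3, v = -32/3, maximum W = 380/3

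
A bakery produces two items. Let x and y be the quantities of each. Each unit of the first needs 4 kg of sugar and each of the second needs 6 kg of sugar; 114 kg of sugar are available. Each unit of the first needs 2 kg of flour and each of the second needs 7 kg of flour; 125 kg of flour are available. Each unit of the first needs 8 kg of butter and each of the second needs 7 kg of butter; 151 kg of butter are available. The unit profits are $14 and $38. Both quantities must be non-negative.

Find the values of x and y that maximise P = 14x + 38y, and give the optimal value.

Feasible corners and P = 14x + 38y:
  (0, 0) → P = 0
  (0, 125/7) → P = 4750/7
  (151/8, 0) → P = 1057/4
  (3, 17) → P = 688
  (27/5, 77/5) → P = 3304/5

At the optimal vertex, 4x + 6y = 114 and 2x + 7y = 125.
Solving simultaneously gives x = 3, y = 17.

x = 3, y = 17, maximum P = 688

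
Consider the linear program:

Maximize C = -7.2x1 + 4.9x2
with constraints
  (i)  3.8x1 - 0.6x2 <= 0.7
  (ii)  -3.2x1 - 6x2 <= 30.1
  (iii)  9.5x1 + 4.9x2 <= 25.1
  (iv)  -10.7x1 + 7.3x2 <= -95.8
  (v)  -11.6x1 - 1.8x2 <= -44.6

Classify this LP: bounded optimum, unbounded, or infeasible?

The boundaries -3.2x1 - 6x2 = 30.1 and 9.5x1 + 4.9x2 = 25.1 meet at (29809/4132, -36627/4132), but that point violates 3.8x1 - 0.6x2 ≤ 0.7. Every candidate vertex is excluded by some other constraint, so the feasible region is empty.

infeasible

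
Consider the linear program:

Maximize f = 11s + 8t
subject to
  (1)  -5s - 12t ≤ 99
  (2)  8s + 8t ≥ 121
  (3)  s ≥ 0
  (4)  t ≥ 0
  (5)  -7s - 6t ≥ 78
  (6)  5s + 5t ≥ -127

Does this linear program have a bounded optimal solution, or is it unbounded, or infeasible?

The boundaries 8s + 8t = 121 and s = 0 meet at (0, 121/8), but that point violates -7s - 6t ≥ 78. Every candidate vertex is excluded by some other constraint, so the feasible region is empty.

infeasible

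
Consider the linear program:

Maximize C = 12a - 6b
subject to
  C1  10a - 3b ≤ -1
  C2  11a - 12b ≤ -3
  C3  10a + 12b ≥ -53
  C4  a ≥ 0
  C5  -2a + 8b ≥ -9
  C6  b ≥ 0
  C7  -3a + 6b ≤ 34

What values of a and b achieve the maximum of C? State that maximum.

The optimum lies where 10a - 3b = -1 and a = 0.
Solving simultaneously gives a = 0, b = 1/3.

a = 0, b = 1/3, maximum C = -2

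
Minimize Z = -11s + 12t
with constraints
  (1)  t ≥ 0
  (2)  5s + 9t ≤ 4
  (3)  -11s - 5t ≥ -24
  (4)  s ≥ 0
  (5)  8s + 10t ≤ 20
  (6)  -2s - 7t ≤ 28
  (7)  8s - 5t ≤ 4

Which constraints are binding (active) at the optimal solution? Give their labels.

(1) and (7)

Extreme points and Z = -11s + 12t:
  (0, 0) → Z = 0
  (1/2, 0) → Z = -11/2
  (0, 4/9) → Z = 16/3
  (56/97, 12/97) → Z = -472/97

The minimum is at (1/2, 0). Substituting into each constraint, equality holds for (1) and (7); the remaining constraints have slack.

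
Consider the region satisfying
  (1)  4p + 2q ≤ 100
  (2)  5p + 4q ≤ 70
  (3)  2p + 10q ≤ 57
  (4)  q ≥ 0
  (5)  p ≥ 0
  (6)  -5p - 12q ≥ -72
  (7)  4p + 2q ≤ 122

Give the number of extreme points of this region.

Of the 20 pairwise boundary intersections, those satisfying every inequality are:
  (14, 0)
  (69/5, 1/4)
  (0, 57/10)
  (18/13, 141/26)
  (0, 0)

5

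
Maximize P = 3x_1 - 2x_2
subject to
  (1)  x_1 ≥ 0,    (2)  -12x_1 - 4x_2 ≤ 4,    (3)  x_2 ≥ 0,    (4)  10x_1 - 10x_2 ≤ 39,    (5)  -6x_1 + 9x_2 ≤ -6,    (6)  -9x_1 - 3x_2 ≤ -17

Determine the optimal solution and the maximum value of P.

x_1 = 97/10, x_2 = 29/5, maximum P = 35/2

Corner points and P = 3x_1 - 2x_2:
  (39/10, 0) → P = 117/10
  (17/9, 0) → P = 17/3
  (97/10, 29/5) → P = 35/2
  (19/11, 16/33) → P = 139/33

The binding constraints are 10x_1 - 10x_2 = 39 and -6x_1 + 9x_2 = -6.
Solving simultaneously gives x_1 = 97/10, x_2 = 29/5.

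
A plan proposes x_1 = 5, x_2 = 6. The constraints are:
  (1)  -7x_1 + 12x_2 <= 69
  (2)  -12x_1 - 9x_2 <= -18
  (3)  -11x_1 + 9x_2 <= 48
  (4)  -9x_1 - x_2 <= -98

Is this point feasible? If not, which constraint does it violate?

Constraint (4): -9x_1 - x_2 = -51, which is not ≤ -98. All other constraints are satisfied.

not feasible — violates (4)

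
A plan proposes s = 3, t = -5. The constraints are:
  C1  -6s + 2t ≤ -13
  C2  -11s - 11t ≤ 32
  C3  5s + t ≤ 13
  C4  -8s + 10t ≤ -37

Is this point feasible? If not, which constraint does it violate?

feasible

C1: -28 ≤ -13 ✓
C2: 22 ≤ 32 ✓
C3: 10 ≤ 13 ✓
C4: -74 ≤ -37 ✓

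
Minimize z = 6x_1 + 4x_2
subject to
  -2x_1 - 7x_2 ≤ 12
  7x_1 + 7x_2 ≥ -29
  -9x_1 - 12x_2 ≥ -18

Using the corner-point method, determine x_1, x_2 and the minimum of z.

x_1 = -158/7, x_2 = 129/7, minimum z = -432/7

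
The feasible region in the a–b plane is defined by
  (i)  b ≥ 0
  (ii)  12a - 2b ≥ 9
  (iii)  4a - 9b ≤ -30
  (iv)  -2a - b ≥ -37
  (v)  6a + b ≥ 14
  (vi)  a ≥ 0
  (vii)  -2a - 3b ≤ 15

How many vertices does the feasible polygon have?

Of the 21 pairwise boundary intersections, those satisfying every inequality are:
  (83/16, 213/8)
  (37/24, 19/4)
  (303/22, 104/11)
  (48/29, 118/29)

4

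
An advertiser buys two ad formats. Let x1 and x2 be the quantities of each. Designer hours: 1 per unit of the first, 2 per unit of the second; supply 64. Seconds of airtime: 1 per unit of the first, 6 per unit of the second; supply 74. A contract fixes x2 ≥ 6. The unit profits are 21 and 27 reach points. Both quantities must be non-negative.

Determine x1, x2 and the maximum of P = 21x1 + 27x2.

Feasible corners and P = 21x1 + 27x2:
  (0, 37/3) → P = 333
  (0, 6) → P = 162
  (38, 6) → P = 960

The optimum lies where x1 + 6x2 = 74 and x2 = 6.
Solving simultaneously gives x1 = 38, x2 = 6.

x1 = 38, x2 = 6, maximum P = 960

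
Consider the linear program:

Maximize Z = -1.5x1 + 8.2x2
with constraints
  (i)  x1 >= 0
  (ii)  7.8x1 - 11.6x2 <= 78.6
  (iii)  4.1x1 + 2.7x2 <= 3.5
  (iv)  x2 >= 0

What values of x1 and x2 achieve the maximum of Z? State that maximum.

x1 = 0, x2 = 35/27, maximum Z = 287/27

Corner points and Z = -1.5x1 + 8.2x2:
  (0, 35/27) → Z = 287/27
  (0, 0) → Z = 0
  (35/41, 0) → Z = -105/82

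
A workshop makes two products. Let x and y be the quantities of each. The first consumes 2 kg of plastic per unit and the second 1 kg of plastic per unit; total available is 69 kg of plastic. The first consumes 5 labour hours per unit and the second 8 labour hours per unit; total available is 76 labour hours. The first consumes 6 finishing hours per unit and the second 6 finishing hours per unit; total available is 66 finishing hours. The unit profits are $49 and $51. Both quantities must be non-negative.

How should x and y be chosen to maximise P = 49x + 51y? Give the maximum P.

Corner points and P = 49x + 51y:
  (0, 0) → P = 0
  (0, 19/2) → P = 969/2
  (11, 0) → P = 539
  (4, 7) → P = 553

The binding constraints are 5x + 8y = 76 and 6x + 6y = 66.
Solving simultaneously gives x = 4, y = 7.

x = 4, y = 7, maximum P = 553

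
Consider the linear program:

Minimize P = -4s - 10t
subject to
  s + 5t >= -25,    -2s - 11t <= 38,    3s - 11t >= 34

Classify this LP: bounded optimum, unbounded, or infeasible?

From the feasible point (-4/5, -182/55), moving in the direction (11, 3) keeps every constraint satisfied while P decreases without bound.

unbounded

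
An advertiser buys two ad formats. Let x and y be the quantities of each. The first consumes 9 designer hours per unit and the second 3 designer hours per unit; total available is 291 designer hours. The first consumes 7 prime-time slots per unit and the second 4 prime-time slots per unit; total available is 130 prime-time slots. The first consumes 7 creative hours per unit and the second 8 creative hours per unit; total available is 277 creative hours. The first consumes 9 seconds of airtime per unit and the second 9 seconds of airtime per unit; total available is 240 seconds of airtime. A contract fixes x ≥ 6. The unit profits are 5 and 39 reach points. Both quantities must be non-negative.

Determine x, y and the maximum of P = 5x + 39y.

x = 6, y = 62/3, maximum P = 836

Corner points and P = 5x + 39y:
  (130/7, 0) → P = 650/7
  (6, 0) → P = 30
  (70/9, 170/9) → P = 6980/9
  (6, 62/3) → P = 836

The optimum lies where 9x + 9y = 240 and x = 6.
Solving simultaneously gives x = 6, y = 62/3.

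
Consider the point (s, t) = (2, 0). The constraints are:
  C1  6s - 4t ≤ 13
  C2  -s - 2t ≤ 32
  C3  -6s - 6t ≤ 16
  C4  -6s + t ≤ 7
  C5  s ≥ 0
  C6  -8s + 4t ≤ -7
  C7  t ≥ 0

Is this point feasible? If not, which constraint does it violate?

feasible

C1: 12 ≤ 13 ✓
C2: -2 ≤ 32 ✓
C3: -12 ≤ 16 ✓
C4: -12 ≤ 7 ✓
C5: 2 ≥ 0 ✓
C6: -16 ≤ -7 ✓
C7: 0 ≥ 0 ✓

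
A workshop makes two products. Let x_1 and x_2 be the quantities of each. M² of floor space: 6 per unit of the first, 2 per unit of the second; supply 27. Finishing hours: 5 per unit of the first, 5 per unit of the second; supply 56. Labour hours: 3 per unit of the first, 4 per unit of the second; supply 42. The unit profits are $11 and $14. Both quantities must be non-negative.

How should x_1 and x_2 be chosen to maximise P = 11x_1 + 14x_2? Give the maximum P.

x_1 = 4/3, x_2 = 19/2, maximum P = 443/3

Extreme points and P = 11x_1 + 14x_2:
  (0, 0) → P = 0
  (0, 21/2) → P = 147
  (9/2, 0) → P = 99/2
  (4/3, 19/2) → P = 443/3

The binding constraints are 6x_1 + 2x_2 = 27 and 3x_1 + 4x_2 = 42.
Solving simultaneously gives x_1 = 4/3, x_2 = 19/2.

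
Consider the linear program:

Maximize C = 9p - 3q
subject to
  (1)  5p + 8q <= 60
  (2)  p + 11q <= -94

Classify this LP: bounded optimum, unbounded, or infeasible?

unbounded

From the feasible point (1412/47, -530/47), moving in the direction (8, -5) keeps every constraint satisfied while C increases without bound.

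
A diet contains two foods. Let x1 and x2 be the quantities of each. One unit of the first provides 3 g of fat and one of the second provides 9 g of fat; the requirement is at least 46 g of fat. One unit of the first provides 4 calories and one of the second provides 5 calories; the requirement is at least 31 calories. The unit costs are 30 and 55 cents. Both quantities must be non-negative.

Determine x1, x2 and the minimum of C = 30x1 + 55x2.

x1 = 7/3, x2 = 13/3, minimum C = 925/3

Feasible corners and C = 30x1 + 55x2:
  (0, 31/5) → C = 341
  (46/3, 0) → C = 460
  (7/3, 13/3) → C = 925/3
The feasible region is unbounded (it extends along (0, 1), (1, 0)), but C strictly increases along every unbounded feasible direction, so there is no improving ray and the minimum is attained at a vertex.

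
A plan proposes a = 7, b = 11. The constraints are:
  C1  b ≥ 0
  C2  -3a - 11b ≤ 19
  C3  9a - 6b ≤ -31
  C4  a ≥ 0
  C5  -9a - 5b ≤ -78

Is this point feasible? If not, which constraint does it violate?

not feasible — violates C3

Constraint C3: 9a - 6b = -3, which is not ≤ -31. All other constraints are satisfied.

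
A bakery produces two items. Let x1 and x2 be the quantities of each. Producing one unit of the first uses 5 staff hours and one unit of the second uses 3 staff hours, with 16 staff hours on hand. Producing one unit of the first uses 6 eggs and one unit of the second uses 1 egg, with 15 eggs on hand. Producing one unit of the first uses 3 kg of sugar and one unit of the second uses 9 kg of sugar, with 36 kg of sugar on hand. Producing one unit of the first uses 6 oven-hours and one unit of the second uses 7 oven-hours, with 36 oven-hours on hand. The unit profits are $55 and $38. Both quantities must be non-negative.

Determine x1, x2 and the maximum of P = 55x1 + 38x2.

x1 = 1, x2 = 11/3, maximum P = 583/3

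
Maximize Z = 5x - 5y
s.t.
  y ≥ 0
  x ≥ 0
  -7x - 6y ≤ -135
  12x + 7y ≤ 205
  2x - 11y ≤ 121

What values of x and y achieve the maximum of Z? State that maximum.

Vertices and Z = 5x - 5y:
  (0, 45/2) → Z = -225/2
  (0, 205/7) → Z = -1025/7
  (285/23, 185/23) → Z = 500/23

At the optimal vertex, -7x - 6y = -135 and 12x + 7y = 205.
Solving simultaneously gives x = 285/23, y = 185/23.

x = 285/23, y = 185/23, maximum Z = 500/23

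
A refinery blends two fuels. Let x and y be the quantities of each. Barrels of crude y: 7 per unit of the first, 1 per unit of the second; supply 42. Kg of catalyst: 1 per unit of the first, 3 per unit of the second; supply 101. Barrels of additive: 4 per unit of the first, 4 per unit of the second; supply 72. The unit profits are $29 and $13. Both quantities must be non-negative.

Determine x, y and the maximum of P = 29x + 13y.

x = 4, y = 14, maximum P = 298

Feasible corners and P = 29x + 13y:
  (0, 0) → P = 0
  (0, 18) → P = 234
  (6, 0) → P = 174
  (4, 14) → P = 298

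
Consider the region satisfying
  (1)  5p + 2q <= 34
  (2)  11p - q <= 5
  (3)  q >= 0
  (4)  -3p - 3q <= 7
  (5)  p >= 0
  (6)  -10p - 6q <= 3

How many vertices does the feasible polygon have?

The feasible vertices (each the meet of two boundaries and inside every other half-plane) are:
  (44/27, 349/27)
  (0, 17)
  (5/11, 0)
  (0, 0)

4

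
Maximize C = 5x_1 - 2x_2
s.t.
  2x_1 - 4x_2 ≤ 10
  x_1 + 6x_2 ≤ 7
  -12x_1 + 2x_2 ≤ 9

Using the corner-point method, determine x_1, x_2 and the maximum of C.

x_1 = 11/2, x_2 = 1/4, maximum C = 27

Extreme points and C = 5x_1 - 2x_2:
  (11/2, 1/4) → C = 27
  (-14/11, -69/22) → C = -1/11
  (-20/37, 93/74) → C = -193/37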